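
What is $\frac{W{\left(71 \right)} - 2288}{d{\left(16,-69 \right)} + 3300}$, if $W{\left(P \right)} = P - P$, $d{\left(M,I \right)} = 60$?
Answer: $- \frac{143}{210} \approx -0.68095$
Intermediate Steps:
$W{\left(P \right)} = 0$
$\frac{W{\left(71 \right)} - 2288}{d{\left(16,-69 \right)} + 3300} = \frac{0 - 2288}{60 + 3300} = - \frac{2288}{3360} = \left(-2288\right) \frac{1}{3360} = - \frac{143}{210}$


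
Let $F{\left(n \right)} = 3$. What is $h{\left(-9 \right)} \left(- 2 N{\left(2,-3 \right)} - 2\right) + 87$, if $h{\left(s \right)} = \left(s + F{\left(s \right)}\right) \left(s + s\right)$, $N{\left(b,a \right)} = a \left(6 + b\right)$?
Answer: $5055$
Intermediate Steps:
$h{\left(s \right)} = 2 s \left(3 + s\right)$ ($h{\left(s \right)} = \left(s + 3\right) \left(s + s\right) = \left(3 + s\right) 2 s = 2 s \left(3 + s\right)$)
$h{\left(-9 \right)} \left(- 2 N{\left(2,-3 \right)} - 2\right) + 87 = 2 \left(-9\right) \left(3 - 9\right) \left(- 2 \left(- 3 \left(6 + 2\right)\right) - 2\right) + 87 = 2 \left(-9\right) \left(-6\right) \left(- 2 \left(\left(-3\right) 8\right) - 2\right) + 87 = 108 \left(\left(-2\right) \left(-24\right) - 2\right) + 87 = 108 \left(48 - 2\right) + 87 = 108 \cdot 46 + 87 = 4968 + 87 = 5055$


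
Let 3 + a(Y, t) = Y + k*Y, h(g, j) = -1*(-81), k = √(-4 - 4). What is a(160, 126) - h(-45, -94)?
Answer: 76 + 320*I*√2 ≈ 76.0 + 452.55*I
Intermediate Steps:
k = 2*I*√2 (k = √(-8) = 2*I*√2 ≈ 2.8284*I)
h(g, j) = 81
a(Y, t) = -3 + Y + 2*I*Y*√2 (a(Y, t) = -3 + (Y + (2*I*√2)*Y) = -3 + (Y + 2*I*Y*√2) = -3 + Y + 2*I*Y*√2)
a(160, 126) - h(-45, -94) = (-3 + 160 + 2*I*160*√2) - 1*81 = (-3 + 160 + 320*I*√2) - 81 = (157 + 320*I*√2) - 81 = 76 + 320*I*√2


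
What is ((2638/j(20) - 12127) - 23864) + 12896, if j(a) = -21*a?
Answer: -4851269/210 ≈ -23101.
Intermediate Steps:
((2638/j(20) - 12127) - 23864) + 12896 = ((2638/((-21*20)) - 12127) - 23864) + 12896 = ((2638/(-420) - 12127) - 23864) + 12896 = ((2638*(-1/420) - 12127) - 23864) + 12896 = ((-1319/210 - 12127) - 23864) + 12896 = (-2547989/210 - 23864) + 12896 = -7559429/210 + 12896 = -4851269/210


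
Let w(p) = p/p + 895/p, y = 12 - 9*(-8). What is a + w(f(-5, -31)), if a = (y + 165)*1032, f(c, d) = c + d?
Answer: 9249989/36 ≈ 2.5694e+5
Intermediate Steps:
y = 84 (y = 12 + 72 = 84)
w(p) = 1 + 895/p
a = 256968 (a = (84 + 165)*1032 = 249*1032 = 256968)
a + w(f(-5, -31)) = 256968 + (895 + (-5 - 31))/(-5 - 31) = 256968 + (895 - 36)/(-36) = 256968 - 1/36*859 = 256968 - 859/36 = 9249989/36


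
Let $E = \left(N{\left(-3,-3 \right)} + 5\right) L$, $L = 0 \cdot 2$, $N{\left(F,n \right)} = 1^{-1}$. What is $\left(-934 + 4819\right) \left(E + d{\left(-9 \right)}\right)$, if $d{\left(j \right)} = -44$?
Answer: $-170940$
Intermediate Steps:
$N{\left(F,n \right)} = 1$
$L = 0$
$E = 0$ ($E = \left(1 + 5\right) 0 = 6 \cdot 0 = 0$)
$\left(-934 + 4819\right) \left(E + d{\left(-9 \right)}\right) = \left(-934 + 4819\right) \left(0 - 44\right) = 3885 \left(-44\right) = -170940$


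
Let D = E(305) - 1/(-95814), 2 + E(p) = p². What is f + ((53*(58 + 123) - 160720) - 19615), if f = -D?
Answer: -25272379711/95814 ≈ -2.6377e+5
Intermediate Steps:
E(p) = -2 + p²
D = 8912905723/95814 (D = (-2 + 305²) - 1/(-95814) = (-2 + 93025) - 1*(-1/95814) = 93023 + 1/95814 = 8912905723/95814 ≈ 93023.)
f = -8912905723/95814 (f = -1*8912905723/95814 = -8912905723/95814 ≈ -93023.)
f + ((53*(58 + 123) - 160720) - 19615) = -8912905723/95814 + ((53*(58 + 123) - 160720) - 19615) = -8912905723/95814 + ((53*181 - 160720) - 19615) = -8912905723/95814 + ((9593 - 160720) - 19615) = -8912905723/95814 + (-151127 - 19615) = -8912905723/95814 - 170742 = -25272379711/95814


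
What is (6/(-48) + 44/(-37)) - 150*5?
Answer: -222389/296 ≈ -751.31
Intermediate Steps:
(6/(-48) + 44/(-37)) - 150*5 = (6*(-1/48) + 44*(-1/37)) - 750 = (-1/8 - 44/37) - 750 = -389/296 - 750 = -222389/296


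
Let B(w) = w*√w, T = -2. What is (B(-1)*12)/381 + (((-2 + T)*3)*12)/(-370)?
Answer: 72/185 - 4*I/127 ≈ 0.38919 - 0.031496*I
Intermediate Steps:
B(w) = w^(3/2)
(B(-1)*12)/381 + (((-2 + T)*3)*12)/(-370) = ((-1)^(3/2)*12)/381 + (((-2 - 2)*3)*12)/(-370) = (-I*12)*(1/381) + (-4*3*12)*(-1/370) = -12*I*(1/381) - 12*12*(-1/370) = -4*I/127 - 144*(-1/370) = -4*I/127 + 72/185 = 72/185 - 4*I/127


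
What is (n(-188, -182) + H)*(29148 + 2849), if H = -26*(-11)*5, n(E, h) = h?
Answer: 39932256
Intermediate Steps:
H = 1430 (H = 286*5 = 1430)
(n(-188, -182) + H)*(29148 + 2849) = (-182 + 1430)*(29148 + 2849) = 1248*31997 = 39932256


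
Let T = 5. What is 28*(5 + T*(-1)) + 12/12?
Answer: 1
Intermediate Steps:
28*(5 + T*(-1)) + 12/12 = 28*(5 + 5*(-1)) + 12/12 = 28*(5 - 5) + 12*(1/12) = 28*0 + 1 = 0 + 1 = 1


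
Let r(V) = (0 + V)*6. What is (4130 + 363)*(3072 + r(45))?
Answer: 15015606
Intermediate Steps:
r(V) = 6*V (r(V) = V*6 = 6*V)
(4130 + 363)*(3072 + r(45)) = (4130 + 363)*(3072 + 6*45) = 4493*(3072 + 270) = 4493*3342 = 15015606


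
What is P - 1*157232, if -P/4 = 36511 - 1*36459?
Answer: -157440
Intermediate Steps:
P = -208 (P = -4*(36511 - 1*36459) = -4*(36511 - 36459) = -4*52 = -208)
P - 1*157232 = -208 - 1*157232 = -208 - 157232 = -157440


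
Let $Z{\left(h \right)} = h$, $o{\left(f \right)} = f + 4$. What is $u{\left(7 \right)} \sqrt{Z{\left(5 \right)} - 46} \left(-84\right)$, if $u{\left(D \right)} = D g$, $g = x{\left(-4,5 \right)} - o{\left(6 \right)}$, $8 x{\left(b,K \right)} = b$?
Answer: $6174 i \sqrt{41} \approx 39533.0 i$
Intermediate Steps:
$x{\left(b,K \right)} = \frac{b}{8}$
$o{\left(f \right)} = 4 + f$
$g = - \frac{21}{2}$ ($g = \frac{1}{8} \left(-4\right) - \left(4 + 6\right) = - \frac{1}{2} - 10 = - \frac{21}{2} \approx -10.5$)
$u{\left(D \right)} = - \frac{21 D}{2}$ ($u{\left(D \right)} = D \left(- \frac{21}{2}\right) = - \frac{21 D}{2}$)
$u{\left(7 \right)} \sqrt{Z{\left(5 \right)} - 46} \left(-84\right) = \left(- \frac{21}{2}\right) 7 \sqrt{5 - 46} \left(-84\right) = - \frac{147 \sqrt{-41}}{2} \left(-84\right) = - \frac{147 i \sqrt{41}}{2} \left(-84\right) = 6174 i \sqrt{41}$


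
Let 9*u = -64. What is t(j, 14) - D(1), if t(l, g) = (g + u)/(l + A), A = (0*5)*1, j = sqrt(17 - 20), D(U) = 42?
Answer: -42 - 62*I*sqrt(3)/27 ≈ -42.0 - 3.9773*I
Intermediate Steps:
u = -64/9 (u = (1/9)*(-64) = -64/9 ≈ -7.1111)
j = I*sqrt(3) (j = sqrt(-3) = I*sqrt(3) ≈ 1.732*I)
A = 0 (A = 0*1 = 0)
t(l, g) = (-64/9 + g)/l (t(l, g) = (g - 64/9)/(l + 0) = (-64/9 + g)/l)
t(j, 14) - D(1) = (-64/9 + 14)/((I*sqrt(3))) - 1*42 = -I*sqrt(3)/3*(62/9) - 42 = -62*I*sqrt(3)/27 - 42 = -42 - 62*I*sqrt(3)/27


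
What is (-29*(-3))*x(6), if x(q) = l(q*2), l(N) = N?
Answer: 1044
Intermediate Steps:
x(q) = 2*q (x(q) = q*2 = 2*q)
(-29*(-3))*x(6) = (-29*(-3))*(2*6) = 87*12 = 1044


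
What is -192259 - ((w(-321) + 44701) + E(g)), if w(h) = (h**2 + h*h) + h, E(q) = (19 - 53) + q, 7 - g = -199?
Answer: -442893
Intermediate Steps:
g = 206 (g = 7 - 1*(-199) = 7 + 199 = 206)
E(q) = -34 + q
w(h) = h + 2*h**2 (w(h) = (h**2 + h**2) + h = 2*h**2 + h = h + 2*h**2)
-192259 - ((w(-321) + 44701) + E(g)) = -192259 - ((-321*(1 + 2*(-321)) + 44701) + (-34 + 206)) = -192259 - ((-321*(1 - 642) + 44701) + 172) = -192259 - ((-321*(-641) + 44701) + 172) = -192259 - ((205761 + 44701) + 172) = -192259 - (250462 + 172) = -192259 - 1*250634 = -192259 - 250634 = -442893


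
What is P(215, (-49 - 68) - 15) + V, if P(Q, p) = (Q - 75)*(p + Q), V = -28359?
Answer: -16739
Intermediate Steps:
P(Q, p) = (-75 + Q)*(Q + p)
P(215, (-49 - 68) - 15) + V = (215² - 75*215 - 75*((-49 - 68) - 15) + 215*((-49 - 68) - 15)) - 28359 = (46225 - 16125 - 75*(-117 - 15) + 215*(-117 - 15)) - 28359 = (46225 - 16125 - 75*(-132) + 215*(-132)) - 28359 = (46225 - 16125 + 9900 - 28380) - 28359 = 11620 - 28359 = -16739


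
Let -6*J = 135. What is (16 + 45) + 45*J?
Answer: -1903/2 ≈ -951.50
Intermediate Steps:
J = -45/2 (J = -1/6*135 = -45/2 ≈ -22.500)
(16 + 45) + 45*J = (16 + 45) + 45*(-45/2) = 61 - 2025/2 = -1903/2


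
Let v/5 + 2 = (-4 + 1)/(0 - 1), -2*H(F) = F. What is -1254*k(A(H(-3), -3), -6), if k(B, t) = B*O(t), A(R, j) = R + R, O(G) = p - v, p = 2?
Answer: 11286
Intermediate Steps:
H(F) = -F/2
v = 5 (v = -10 + 5*((-4 + 1)/(0 - 1)) = -10 + 5*(-3/(-1)) = -10 + 5*(-3*(-1)) = -10 + 5*3 = -10 + 15 = 5)
O(G) = -3 (O(G) = 2 - 1*5 = 2 - 5 = -3)
A(R, j) = 2*R
k(B, t) = -3*B (k(B, t) = B*(-3) = -3*B)
-1254*k(A(H(-3), -3), -6) = -(-3762)*2*(-½*(-3)) = -(-3762)*2*(3/2) = -(-3762)*3 = -1254*(-9) = 11286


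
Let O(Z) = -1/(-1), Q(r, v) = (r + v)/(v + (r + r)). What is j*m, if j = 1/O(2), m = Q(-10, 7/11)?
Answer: 103/213 ≈ 0.48357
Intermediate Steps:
Q(r, v) = (r + v)/(v + 2*r)
O(Z) = 1 (O(Z) = -1*(-1) = 1)
m = 103/213 (m = (-10 + 7/11)/(7/11 + 2*(-10)) = (-10 + 7*(1/11))/(7*(1/11) - 20) = (-10 + 7/11)/(7/11 - 20) = -103/11/(-213/11) = -11/213*(-103/11) = 103/213 ≈ 0.48357)
j = 1 (j = 1/1 = 1)
j*m = 1*(103/213) = 103/213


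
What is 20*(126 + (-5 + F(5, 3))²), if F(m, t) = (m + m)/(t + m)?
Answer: 11205/4 ≈ 2801.3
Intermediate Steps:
F(m, t) = 2*m/(m + t) (F(m, t) = (2*m)/(m + t) = 2*m/(m + t))
20*(126 + (-5 + F(5, 3))²) = 20*(126 + (-5 + 2*5/(5 + 3))²) = 20*(126 + (-5 + 2*5/8)²) = 20*(126 + (-5 + 2*5*(⅛))²) = 20*(126 + (-5 + 5/4)²) = 20*(126 + (-15/4)²) = 20*(126 + 225/16) = 20*(2241/16) = 11205/4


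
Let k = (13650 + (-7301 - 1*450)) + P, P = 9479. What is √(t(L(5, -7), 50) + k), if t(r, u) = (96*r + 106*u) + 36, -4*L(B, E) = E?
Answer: √20882 ≈ 144.51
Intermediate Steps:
L(B, E) = -E/4
t(r, u) = 36 + 96*r + 106*u
k = 15378 (k = (13650 + (-7301 - 1*450)) + 9479 = (13650 + (-7301 - 450)) + 9479 = (13650 - 7751) + 9479 = 5899 + 9479 = 15378)
√(t(L(5, -7), 50) + k) = √((36 + 96*(-¼*(-7)) + 106*50) + 15378) = √((36 + 96*(7/4) + 5300) + 15378) = √((36 + 168 + 5300) + 15378) = √(5504 + 15378) = √20882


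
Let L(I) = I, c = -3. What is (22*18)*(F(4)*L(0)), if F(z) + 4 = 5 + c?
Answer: 0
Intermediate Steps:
F(z) = -2 (F(z) = -4 + (5 - 3) = -4 + 2 = -2)
(22*18)*(F(4)*L(0)) = (22*18)*(-2*0) = 396*0 = 0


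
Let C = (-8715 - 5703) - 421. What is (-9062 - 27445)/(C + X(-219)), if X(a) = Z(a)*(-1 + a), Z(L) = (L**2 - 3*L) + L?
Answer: 36507/10662619 ≈ 0.0034238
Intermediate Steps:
Z(L) = L**2 - 2*L
C = -14839 (C = -14418 - 421 = -14839)
X(a) = a*(-1 + a)*(-2 + a) (X(a) = (a*(-2 + a))*(-1 + a) = a*(-1 + a)*(-2 + a))
(-9062 - 27445)/(C + X(-219)) = (-9062 - 27445)/(-14839 - 219*(-1 - 219)*(-2 - 219)) = -36507/(-14839 - 219*(-220)*(-221)) = -36507/(-14839 - 10647780) = -36507/(-10662619) = -36507*(-1/10662619) = 36507/10662619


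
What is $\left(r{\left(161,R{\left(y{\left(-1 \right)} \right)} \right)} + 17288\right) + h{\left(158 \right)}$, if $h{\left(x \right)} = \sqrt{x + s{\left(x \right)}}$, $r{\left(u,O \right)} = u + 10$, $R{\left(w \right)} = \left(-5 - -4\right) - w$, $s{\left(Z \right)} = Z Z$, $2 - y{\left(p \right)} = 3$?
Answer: $17459 + \sqrt{25122} \approx 17618.0$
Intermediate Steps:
$y{\left(p \right)} = -1$ ($y{\left(p \right)} = 2 - 3 = -1$)
$s{\left(Z \right)} = Z^{2}$
$R{\left(w \right)} = -1 - w$ ($R{\left(w \right)} = \left(-5 + 4\right) - w = -1 - w$)
$r{\left(u,O \right)} = 10 + u$
$h{\left(x \right)} = \sqrt{x + x^{2}}$
$\left(r{\left(161,R{\left(y{\left(-1 \right)} \right)} \right)} + 17288\right) + h{\left(158 \right)} = \left(\left(10 + 161\right) + 17288\right) + \sqrt{158 \left(1 + 158\right)} = \left(171 + 17288\right) + \sqrt{158 \cdot 159} = 17459 + \sqrt{25122}$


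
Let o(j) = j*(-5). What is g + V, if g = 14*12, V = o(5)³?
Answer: -15457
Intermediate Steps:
o(j) = -5*j
V = -15625 (V = (-5*5)³ = (-25)³ = -15625)
g = 168
g + V = 168 - 15625 = -15457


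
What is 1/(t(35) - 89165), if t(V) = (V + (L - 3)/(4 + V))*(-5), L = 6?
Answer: -13/1161425 ≈ -1.1193e-5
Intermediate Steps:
t(V) = -15/(4 + V) - 5*V (t(V) = (V + (6 - 3)/(4 + V))*(-5) = (V + 3/(4 + V))*(-5) = -15/(4 + V) - 5*V)
1/(t(35) - 89165) = 1/(5*(-3 - 1*35**2 - 4*35)/(4 + 35) - 89165) = 1/(5*(-3 - 1*1225 - 140)/39 - 89165) = 1/(5*(1/39)*(-3 - 1225 - 140) - 89165) = 1/(5*(1/39)*(-1368) - 89165) = 1/(-2280/13 - 89165) = 1/(-1161425/13) = -13/1161425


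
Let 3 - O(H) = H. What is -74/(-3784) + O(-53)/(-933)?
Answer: -71431/1765236 ≈ -0.040465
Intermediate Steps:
O(H) = 3 - H
-74/(-3784) + O(-53)/(-933) = -74/(-3784) + (3 - 1*(-53))/(-933) = -74*(-1/3784) + (3 + 53)*(-1/933) = 37/1892 + 56*(-1/933) = 37/1892 - 56/933 = -71431/1765236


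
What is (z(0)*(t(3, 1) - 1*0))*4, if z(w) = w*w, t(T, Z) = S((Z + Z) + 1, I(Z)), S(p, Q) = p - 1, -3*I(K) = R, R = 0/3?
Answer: 0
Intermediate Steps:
R = 0 (R = 0*(⅓) = 0)
I(K) = 0 (I(K) = -⅓*0 = 0)
S(p, Q) = -1 + p
t(T, Z) = 2*Z (t(T, Z) = -1 + ((Z + Z) + 1) = -1 + (2*Z + 1) = -1 + (1 + 2*Z) = 2*Z)
z(w) = w²
(z(0)*(t(3, 1) - 1*0))*4 = (0²*(2*1 - 1*0))*4 = (0*(2 + 0))*4 = (0*2)*4 = 0*4 = 0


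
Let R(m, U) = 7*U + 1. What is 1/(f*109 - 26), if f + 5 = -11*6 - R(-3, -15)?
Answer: 1/3571 ≈ 0.00028003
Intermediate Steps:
R(m, U) = 1 + 7*U
f = 33 (f = -5 + (-11*6 - (1 + 7*(-15))) = -5 + (-66 - (1 - 105)) = -5 + (-66 - 1*(-104)) = -5 + (-66 + 104) = -5 + 38 = 33)
1/(f*109 - 26) = 1/(33*109 - 26) = 1/(3597 - 26) = 1/3571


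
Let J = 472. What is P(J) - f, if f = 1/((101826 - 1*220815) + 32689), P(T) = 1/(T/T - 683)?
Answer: -42809/29428300 ≈ -0.0014547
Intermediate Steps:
P(T) = -1/682 (P(T) = 1/(1 - 683) = 1/(-682) = -1/682)
f = -1/86300 (f = 1/((101826 - 220815) + 32689) = 1/(-118989 + 32689) = 1/(-86300) = -1/86300 ≈ -1.1587e-5)
P(J) - f = -1/682 - 1*(-1/86300) = -1/682 + 1/86300 = -42809/29428300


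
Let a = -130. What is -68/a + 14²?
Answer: 12774/65 ≈ 196.52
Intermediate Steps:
-68/a + 14² = -68/(-130) + 14² = -68*(-1/130) + 196 = 34/65 + 196 = 12774/65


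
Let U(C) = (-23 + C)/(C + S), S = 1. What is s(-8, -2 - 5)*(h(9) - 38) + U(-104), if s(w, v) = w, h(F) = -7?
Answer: 37207/103 ≈ 361.23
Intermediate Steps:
U(C) = (-23 + C)/(1 + C) (U(C) = (-23 + C)/(C + 1) = (-23 + C)/(1 + C))
s(-8, -2 - 5)*(h(9) - 38) + U(-104) = -8*(-7 - 38) + (-23 - 104)/(1 - 104) = -8*(-45) - 127/(-103) = 360 - 1/103*(-127) = 360 + 127/103 = 37207/103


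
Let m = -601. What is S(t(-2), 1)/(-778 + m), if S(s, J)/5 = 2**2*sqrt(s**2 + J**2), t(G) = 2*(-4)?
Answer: -20*sqrt(65)/1379 ≈ -0.11693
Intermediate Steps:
t(G) = -8
S(s, J) = 20*sqrt(J**2 + s**2) (S(s, J) = 5*(2**2*sqrt(s**2 + J**2)) = 5*(4*sqrt(J**2 + s**2)) = 20*sqrt(J**2 + s**2))
S(t(-2), 1)/(-778 + m) = (20*sqrt(1**2 + (-8)**2))/(-778 - 601) = (20*sqrt(1 + 64))/(-1379) = (20*sqrt(65))*(-1/1379) = -20*sqrt(65)/1379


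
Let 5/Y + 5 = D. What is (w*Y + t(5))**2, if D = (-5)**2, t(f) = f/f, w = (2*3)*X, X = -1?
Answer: 1/4 ≈ 0.25000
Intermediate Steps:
w = -6 (w = (2*3)*(-1) = 6*(-1) = -6)
t(f) = 1
D = 25
Y = 1/4 (Y = 5/(-5 + 25) = 5/20 = 5*(1/20) = 1/4 ≈ 0.25000)
(w*Y + t(5))**2 = (-6*1/4 + 1)**2 = (-3/2 + 1)**2 = (-1/2)**2 = 1/4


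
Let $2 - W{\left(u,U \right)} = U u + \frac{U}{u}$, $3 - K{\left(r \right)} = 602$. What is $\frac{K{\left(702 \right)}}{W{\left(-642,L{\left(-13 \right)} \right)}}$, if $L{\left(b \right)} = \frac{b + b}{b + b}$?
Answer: $- \frac{384558}{413449} \approx -0.93012$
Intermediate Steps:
$L{\left(b \right)} = 1$ ($L{\left(b \right)} = \frac{2 b}{2 b} = 2 b \frac{1}{2 b} = 1$)
$K{\left(r \right)} = -599$ ($K{\left(r \right)} = 3 - 602 = -599$)
$W{\left(u,U \right)} = 2 - U u - \frac{U}{u}$ ($W{\left(u,U \right)} = 2 - \left(U u + \frac{U}{u}\right) = 2 - U u - \frac{U}{u}$)
$\frac{K{\left(702 \right)}}{W{\left(-642,L{\left(-13 \right)} \right)}} = - \frac{599}{2 - 1 \left(-642\right) - 1 \frac{1}{-642}} = - \frac{599}{2 + 642 - 1 \left(- \frac{1}{642}\right)} = - \frac{599}{2 + 642 + \frac{1}{642}} = - \frac{599}{\frac{413449}{642}} = \left(-599\right) \frac{642}{413449} = - \frac{384558}{413449}$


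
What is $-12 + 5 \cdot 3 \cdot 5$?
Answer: $63$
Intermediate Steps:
$-12 + 5 \cdot 3 \cdot 5 = -12 + 5 \cdot 15 = -12 + 75 = 63$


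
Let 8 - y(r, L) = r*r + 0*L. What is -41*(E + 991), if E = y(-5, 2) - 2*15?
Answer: -38704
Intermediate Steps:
y(r, L) = 8 - r**2 (y(r, L) = 8 - (r*r + 0*L) = 8 - (r**2 + 0) = 8 - r**2)
E = -47 (E = (8 - 1*(-5)**2) - 2*15 = (8 - 1*25) - 30 = (8 - 25) - 30 = -17 - 30 = -47)
-41*(E + 991) = -41*(-47 + 991) = -41*944 = -38704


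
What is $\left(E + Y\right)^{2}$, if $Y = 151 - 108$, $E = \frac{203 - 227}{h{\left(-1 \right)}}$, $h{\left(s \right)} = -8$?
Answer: $2116$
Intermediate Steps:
$E = 3$ ($E = \frac{203 - 227}{-8} = \left(203 - 227\right) \left(- \frac{1}{8}\right) = \left(-24\right) \left(- \frac{1}{8}\right) = 3$)
$Y = 43$ ($Y = 151 - 108 = 43$)
$\left(E + Y\right)^{2} = \left(3 + 43\right)^{2} = 46^{2} = 2116$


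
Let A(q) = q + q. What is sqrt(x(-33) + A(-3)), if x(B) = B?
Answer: I*sqrt(39) ≈ 6.245*I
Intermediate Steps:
A(q) = 2*q
sqrt(x(-33) + A(-3)) = sqrt(-33 + 2*(-3)) = sqrt(-33 - 6) = sqrt(-39) = I*sqrt(39)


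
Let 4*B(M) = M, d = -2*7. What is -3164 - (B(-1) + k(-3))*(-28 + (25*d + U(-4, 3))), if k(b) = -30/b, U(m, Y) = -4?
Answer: 1121/2 ≈ 560.50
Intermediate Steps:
d = -14
B(M) = M/4
-3164 - (B(-1) + k(-3))*(-28 + (25*d + U(-4, 3))) = -3164 - ((¼)*(-1) - 30/(-3))*(-28 + (25*(-14) - 4)) = -3164 - (-¼ - 30*(-⅓))*(-28 + (-350 - 4)) = -3164 - (-¼ + 10)*(-28 - 354) = -3164 - 39*(-382)/4 = -3164 - 1*(-7449/2) = -3164 + 7449/2 = 1121/2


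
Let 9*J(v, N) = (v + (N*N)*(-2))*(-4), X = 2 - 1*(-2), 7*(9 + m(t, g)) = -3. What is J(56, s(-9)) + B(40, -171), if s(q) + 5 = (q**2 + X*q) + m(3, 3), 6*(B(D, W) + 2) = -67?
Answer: 233057/294 ≈ 792.71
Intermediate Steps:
B(D, W) = -79/6 (B(D, W) = -2 + (1/6)*(-67) = -2 - 67/6 = -79/6)
m(t, g) = -66/7 (m(t, g) = -9 + (1/7)*(-3) = -9 - 3/7 = -66/7)
X = 4 (X = 2 + 2 = 4)
s(q) = -101/7 + q**2 + 4*q (s(q) = -5 + ((q**2 + 4*q) - 66/7) = -5 + (-66/7 + q**2 + 4*q) = -101/7 + q**2 + 4*q)
J(v, N) = -4*v/9 + 8*N**2/9 (J(v, N) = ((v + (N*N)*(-2))*(-4))/9 = ((v + N**2*(-2))*(-4))/9 = ((v - 2*N**2)*(-4))/9 = (-4*v + 8*N**2)/9 = -4*v/9 + 8*N**2/9)
J(56, s(-9)) + B(40, -171) = (-4/9*56 + 8*(-101/7 + (-9)**2 + 4*(-9))**2/9) - 79/6 = (-224/9 + 8*(-101/7 + 81 - 36)**2/9) - 79/6 = (-224/9 + 8*(214/7)**2/9) - 79/6 = (-224/9 + (8/9)*(45796/49)) - 79/6 = (-224/9 + 366368/441) - 79/6 = 39488/49 - 79/6 = 233057/294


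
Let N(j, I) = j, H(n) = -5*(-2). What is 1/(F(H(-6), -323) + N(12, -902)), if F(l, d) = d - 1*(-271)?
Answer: -1/40 ≈ -0.025000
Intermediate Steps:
H(n) = 10
F(l, d) = 271 + d (F(l, d) = d + 271 = 271 + d)
1/(F(H(-6), -323) + N(12, -902)) = 1/((271 - 323) + 12) = 1/(-52 + 12) = 1/(-40) = -1/40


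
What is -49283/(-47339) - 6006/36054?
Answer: 248755208/284460051 ≈ 0.87448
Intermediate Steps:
-49283/(-47339) - 6006/36054 = -49283*(-1/47339) - 6006*1/36054 = 49283/47339 - 1001/6009 = 248755208/284460051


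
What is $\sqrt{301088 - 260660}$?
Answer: $6 \sqrt{1123} \approx 201.07$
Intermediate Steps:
$\sqrt{301088 - 260660} = \sqrt{40428} = 6 \sqrt{1123}$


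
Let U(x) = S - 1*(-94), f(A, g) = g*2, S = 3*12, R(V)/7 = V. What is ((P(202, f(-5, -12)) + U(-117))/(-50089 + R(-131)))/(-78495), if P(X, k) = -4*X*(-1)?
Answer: 469/2001857985 ≈ 2.3428e-7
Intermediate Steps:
R(V) = 7*V
S = 36
f(A, g) = 2*g
U(x) = 130 (U(x) = 36 - 1*(-94) = 36 + 94 = 130)
P(X, k) = 4*X
((P(202, f(-5, -12)) + U(-117))/(-50089 + R(-131)))/(-78495) = ((4*202 + 130)/(-50089 + 7*(-131)))/(-78495) = ((808 + 130)/(-50089 - 917))*(-1/78495) = (938/(-51006))*(-1/78495) = (938*(-1/51006))*(-1/78495) = -469/25503*(-1/78495) = 469/2001857985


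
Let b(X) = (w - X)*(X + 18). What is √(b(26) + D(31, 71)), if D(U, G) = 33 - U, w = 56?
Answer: √1322 ≈ 36.359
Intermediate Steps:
b(X) = (18 + X)*(56 - X) (b(X) = (56 - X)*(X + 18) = (56 - X)*(18 + X) = (18 + X)*(56 - X))
√(b(26) + D(31, 71)) = √((1008 - 1*26² + 38*26) + (33 - 1*31)) = √((1008 - 1*676 + 988) + (33 - 31)) = √((1008 - 676 + 988) + 2) = √(1320 + 2) = √1322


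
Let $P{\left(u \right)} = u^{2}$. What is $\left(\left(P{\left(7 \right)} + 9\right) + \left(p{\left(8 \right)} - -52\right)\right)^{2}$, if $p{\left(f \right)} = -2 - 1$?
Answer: $11449$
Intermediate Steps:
$p{\left(f \right)} = -3$
$\left(\left(P{\left(7 \right)} + 9\right) + \left(p{\left(8 \right)} - -52\right)\right)^{2} = \left(\left(7^{2} + 9\right) - -49\right)^{2} = \left(\left(49 + 9\right) + \left(-3 + 52\right)\right)^{2} = \left(58 + 49\right)^{2} = 107^{2} = 11449$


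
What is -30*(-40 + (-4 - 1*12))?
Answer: 1680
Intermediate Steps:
-30*(-40 + (-4 - 1*12)) = -30*(-40 + (-4 - 12)) = -30*(-40 - 16) = -30*(-56) = 1680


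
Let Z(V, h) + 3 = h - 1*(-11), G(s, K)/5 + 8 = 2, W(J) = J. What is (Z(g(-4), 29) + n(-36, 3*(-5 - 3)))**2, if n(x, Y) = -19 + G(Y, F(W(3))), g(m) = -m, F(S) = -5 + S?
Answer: 144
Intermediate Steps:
G(s, K) = -30 (G(s, K) = -40 + 5*2 = -40 + 10 = -30)
n(x, Y) = -49 (n(x, Y) = -19 - 30 = -49)
Z(V, h) = 8 + h (Z(V, h) = -3 + (h - 1*(-11)) = -3 + (h + 11) = -3 + (11 + h) = 8 + h)
(Z(g(-4), 29) + n(-36, 3*(-5 - 3)))**2 = ((8 + 29) - 49)**2 = (37 - 49)**2 = (-12)**2 = 144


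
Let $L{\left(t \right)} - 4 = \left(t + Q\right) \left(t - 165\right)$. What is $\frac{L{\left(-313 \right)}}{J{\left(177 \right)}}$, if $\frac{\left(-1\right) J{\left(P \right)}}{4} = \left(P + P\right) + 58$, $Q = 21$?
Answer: $- \frac{34895}{412} \approx -84.697$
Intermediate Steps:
$J{\left(P \right)} = -232 - 8 P$ ($J{\left(P \right)} = - 4 \left(\left(P + P\right) + 58\right) = - 4 \left(2 P + 58\right) = - 4 \left(58 + 2 P\right) = -232 - 8 P$)
$L{\left(t \right)} = 4 + \left(-165 + t\right) \left(21 + t\right)$ ($L{\left(t \right)} = 4 + \left(t + 21\right) \left(t - 165\right) = 4 + \left(21 + t\right) \left(-165 + t\right) = 4 + \left(-165 + t\right) \left(21 + t\right)$)
$\frac{L{\left(-313 \right)}}{J{\left(177 \right)}} = \frac{-3461 + \left(-313\right)^{2} - -45072}{-232 - 1416} = \frac{-3461 + 97969 + 45072}{-232 - 1416} = \frac{139580}{-1648} = 139580 \left(- \frac{1}{1648}\right) = - \frac{34895}{412}$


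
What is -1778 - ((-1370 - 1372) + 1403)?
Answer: -439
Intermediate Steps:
-1778 - ((-1370 - 1372) + 1403) = -1778 - (-2742 + 1403) = -1778 - 1*(-1339) = -1778 + 1339 = -439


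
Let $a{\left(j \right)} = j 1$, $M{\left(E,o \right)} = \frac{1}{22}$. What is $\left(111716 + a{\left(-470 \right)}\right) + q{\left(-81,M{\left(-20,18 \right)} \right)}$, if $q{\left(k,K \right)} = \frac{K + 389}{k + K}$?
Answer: $\frac{198120567}{1781} \approx 1.1124 \cdot 10^{5}$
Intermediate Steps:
$M{\left(E,o \right)} = \frac{1}{22}$
$a{\left(j \right)} = j$
$q{\left(k,K \right)} = \frac{389 + K}{K + k}$
$\left(111716 + a{\left(-470 \right)}\right) + q{\left(-81,M{\left(-20,18 \right)} \right)} = \left(111716 - 470\right) + \frac{389 + \frac{1}{22}}{\frac{1}{22} - 81} = 111246 + \frac{1}{- \frac{1781}{22}} \cdot \frac{8559}{22} = 111246 - \frac{8559}{1781} = \frac{198120567}{1781}$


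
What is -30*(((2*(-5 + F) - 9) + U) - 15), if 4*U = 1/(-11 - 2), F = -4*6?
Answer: 63975/26 ≈ 2460.6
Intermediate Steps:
F = -24
U = -1/52 (U = 1/(4*(-11 - 2)) = (¼)/(-13) = (¼)*(-1/13) = -1/52 ≈ -0.019231)
-30*(((2*(-5 + F) - 9) + U) - 15) = -30*(((2*(-5 - 24) - 9) - 1/52) - 15) = -30*(((2*(-29) - 9) - 1/52) - 15) = -30*(((-58 - 9) - 1/52) - 15) = -30*((-67 - 1/52) - 15) = -30*(-3485/52 - 15) = -30*(-4265/52) = 63975/26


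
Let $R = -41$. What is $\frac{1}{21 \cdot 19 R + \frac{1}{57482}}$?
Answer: $- \frac{57482}{940348037} \approx -6.1128 \cdot 10^{-5}$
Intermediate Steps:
$\frac{1}{21 \cdot 19 R + \frac{1}{57482}} = \frac{1}{21 \cdot 19 \left(-41\right) + \frac{1}{57482}} = \frac{1}{399 \left(-41\right) + \frac{1}{57482}} = \frac{1}{-16359 + \frac{1}{57482}} = \frac{1}{- \frac{940348037}{57482}} = - \frac{57482}{940348037}$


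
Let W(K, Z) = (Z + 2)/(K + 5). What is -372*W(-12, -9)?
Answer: -372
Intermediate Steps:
W(K, Z) = (2 + Z)/(5 + K)
-372*W(-12, -9) = -372*(2 - 9)/(5 - 12) = -372*(-7)/(-7) = -(-372)*(-7)/7 = -372*1 = -372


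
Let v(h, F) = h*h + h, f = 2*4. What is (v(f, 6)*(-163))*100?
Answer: -1173600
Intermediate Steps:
f = 8
v(h, F) = h + h**2 (v(h, F) = h**2 + h = h + h**2)
(v(f, 6)*(-163))*100 = ((8*(1 + 8))*(-163))*100 = ((8*9)*(-163))*100 = (72*(-163))*100 = -11736*100 = -1173600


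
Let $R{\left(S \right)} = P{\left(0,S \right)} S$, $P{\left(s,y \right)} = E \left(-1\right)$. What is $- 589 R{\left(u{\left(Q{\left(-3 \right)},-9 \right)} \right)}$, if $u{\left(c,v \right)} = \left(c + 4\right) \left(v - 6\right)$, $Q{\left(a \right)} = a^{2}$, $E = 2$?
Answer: $-229710$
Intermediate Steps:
$P{\left(s,y \right)} = -2$ ($P{\left(s,y \right)} = 2 \left(-1\right) = -2$)
$u{\left(c,v \right)} = \left(-6 + v\right) \left(4 + c\right)$ ($u{\left(c,v \right)} = \left(4 + c\right) \left(-6 + v\right) = \left(-6 + v\right) \left(4 + c\right)$)
$R{\left(S \right)} = - 2 S$
$- 589 R{\left(u{\left(Q{\left(-3 \right)},-9 \right)} \right)} = - 589 \left(- 2 \left(-24 - 6 \left(-3\right)^{2} + 4 \left(-9\right) + \left(-3\right)^{2} \left(-9\right)\right)\right) = - 589 \left(- 2 \left(-24 - 54 - 36 + 9 \left(-9\right)\right)\right) = - 589 \left(- 2 \left(-24 - 54 - 36 - 81\right)\right) = - 589 \left(\left(-2\right) \left(-195\right)\right) = \left(-589\right) 390 = -229710$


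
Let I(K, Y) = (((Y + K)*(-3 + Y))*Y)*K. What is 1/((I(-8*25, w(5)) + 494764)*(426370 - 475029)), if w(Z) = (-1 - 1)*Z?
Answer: -1/289752861476 ≈ -3.4512e-12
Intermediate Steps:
w(Z) = -2*Z
I(K, Y) = K*Y*(-3 + Y)*(K + Y) (I(K, Y) = (((K + Y)*(-3 + Y))*Y)*K = (((-3 + Y)*(K + Y))*Y)*K = (Y*(-3 + Y)*(K + Y))*K = K*Y*(-3 + Y)*(K + Y))
1/((I(-8*25, w(5)) + 494764)*(426370 - 475029)) = 1/(((-8*25)*(-2*5)*((-2*5)**2 - (-24)*25 - (-6)*5 + (-8*25)*(-2*5)) + 494764)*(426370 - 475029)) = 1/((-200*(-10)*((-10)**2 - 3*(-200) - 3*(-10) - 200*(-10)) + 494764)*(-48659)) = 1/((-200*(-10)*(100 + 600 + 30 + 2000) + 494764)*(-48659)) = 1/((-200*(-10)*2730 + 494764)*(-48659)) = 1/((5460000 + 494764)*(-48659)) = 1/(5954764*(-48659)) = 1/(-289752861476) = -1/289752861476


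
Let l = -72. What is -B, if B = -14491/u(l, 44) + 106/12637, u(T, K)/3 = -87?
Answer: -183150433/3298257 ≈ -55.529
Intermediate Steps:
u(T, K) = -261 (u(T, K) = 3*(-87) = -261)
B = 183150433/3298257 (B = -14491/(-261) + 106/12637 = -14491*(-1/261) + 106*(1/12637) = 14491/261 + 106/12637 = 183150433/3298257 ≈ 55.529)
-B = -1*183150433/3298257 = -183150433/3298257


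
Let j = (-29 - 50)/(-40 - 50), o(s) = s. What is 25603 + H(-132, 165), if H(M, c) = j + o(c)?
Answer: 2319199/90 ≈ 25769.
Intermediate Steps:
j = 79/90 (j = -79/(-90) = -79*(-1/90) = 79/90 ≈ 0.87778)
H(M, c) = 79/90 + c
25603 + H(-132, 165) = 25603 + (79/90 + 165) = 25603 + 14929/90 = 2319199/90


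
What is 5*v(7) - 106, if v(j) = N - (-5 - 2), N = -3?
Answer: -86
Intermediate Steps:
v(j) = 4 (v(j) = -3 - (-5 - 2) = -3 - 1*(-7) = -3 + 7 = 4)
5*v(7) - 106 = 5*4 - 106 = 20 - 106 = -86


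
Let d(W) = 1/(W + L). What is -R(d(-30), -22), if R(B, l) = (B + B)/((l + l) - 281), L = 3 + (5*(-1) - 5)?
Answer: -2/12025 ≈ -0.00016632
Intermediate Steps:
L = -7 (L = 3 + (-5 - 5) = 3 - 10 = -7)
d(W) = 1/(-7 + W) (d(W) = 1/(W - 7) = 1/(-7 + W))
R(B, l) = 2*B/(-281 + 2*l) (R(B, l) = (2*B)/(2*l - 281) = (2*B)/(-281 + 2*l) = 2*B/(-281 + 2*l))
-R(d(-30), -22) = -2/((-7 - 30)*(-281 + 2*(-22))) = -2/((-37)*(-281 - 44)) = -2*(-1)/(37*(-325)) = -2*(-1)*(-1)/(37*325) = -1*2/12025 = -2/12025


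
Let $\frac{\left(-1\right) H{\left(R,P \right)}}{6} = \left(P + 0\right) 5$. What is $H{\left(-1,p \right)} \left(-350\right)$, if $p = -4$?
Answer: $-42000$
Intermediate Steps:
$H{\left(R,P \right)} = - 30 P$ ($H{\left(R,P \right)} = - 6 \left(P + 0\right) 5 = - 6 P 5 = - 6 \cdot 5 P = - 30 P$)
$H{\left(-1,p \right)} \left(-350\right) = \left(-30\right) \left(-4\right) \left(-350\right) = 120 \left(-350\right) = -42000$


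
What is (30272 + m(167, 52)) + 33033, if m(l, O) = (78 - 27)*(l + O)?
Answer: 74474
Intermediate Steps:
m(l, O) = 51*O + 51*l (m(l, O) = 51*(O + l) = 51*O + 51*l)
(30272 + m(167, 52)) + 33033 = (30272 + (51*52 + 51*167)) + 33033 = (30272 + (2652 + 8517)) + 33033 = (30272 + 11169) + 33033 = 41441 + 33033 = 74474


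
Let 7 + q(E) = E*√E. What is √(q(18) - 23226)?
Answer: √(-23233 + 54*√2) ≈ 152.17*I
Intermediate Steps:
q(E) = -7 + E^(3/2) (q(E) = -7 + E*√E = -7 + E^(3/2))
√(q(18) - 23226) = √((-7 + 18^(3/2)) - 23226) = √((-7 + 54*√2) - 23226) = √(-23233 + 54*√2)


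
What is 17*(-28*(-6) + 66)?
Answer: 3978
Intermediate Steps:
17*(-28*(-6) + 66) = 17*(168 + 66) = 17*234 = 3978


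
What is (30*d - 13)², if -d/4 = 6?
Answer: 537289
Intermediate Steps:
d = -24 (d = -4*6 = -24)
(30*d - 13)² = (30*(-24) - 13)² = (-720 - 13)² = (-733)² = 537289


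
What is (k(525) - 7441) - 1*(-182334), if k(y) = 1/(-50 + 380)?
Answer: 57714691/330 ≈ 1.7489e+5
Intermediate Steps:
k(y) = 1/330
(k(525) - 7441) - 1*(-182334) = (1/330 - 7441) - 1*(-182334) = -2455529/330 + 182334 = 57714691/330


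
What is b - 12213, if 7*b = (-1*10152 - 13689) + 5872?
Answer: -14780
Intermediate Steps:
b = -2567 (b = ((-1*10152 - 13689) + 5872)/7 = ((-10152 - 13689) + 5872)/7 = (-23841 + 5872)/7 = (1/7)*(-17969) = -2567)
b - 12213 = -2567 - 12213 = -14780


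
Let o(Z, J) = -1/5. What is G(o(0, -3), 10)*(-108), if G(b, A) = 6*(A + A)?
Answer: -12960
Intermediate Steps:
o(Z, J) = -⅕ (o(Z, J) = -1*⅕ = -⅕)
G(b, A) = 12*A (G(b, A) = 6*(2*A) = 12*A)
G(o(0, -3), 10)*(-108) = (12*10)*(-108) = 120*(-108) = -12960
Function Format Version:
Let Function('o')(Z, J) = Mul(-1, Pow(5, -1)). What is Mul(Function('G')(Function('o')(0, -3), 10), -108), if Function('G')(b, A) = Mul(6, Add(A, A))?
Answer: -12960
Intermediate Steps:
Function('o')(Z, J) = Rational(-1, 5) (Function('o')(Z, J) = Mul(-1, Rational(1, 5)) = Rational(-1, 5))
Function('G')(b, A) = Mul(12, A) (Function('G')(b, A) = Mul(6, Mul(2, A)) = Mul(12, A))
Mul(Function('G')(Function('o')(0, -3), 10), -108) = Mul(Mul(12, 10), -108) = Mul(120, -108) = -12960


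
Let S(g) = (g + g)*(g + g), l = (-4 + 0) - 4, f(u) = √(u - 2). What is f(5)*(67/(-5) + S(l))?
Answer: 1213*√3/5 ≈ 420.20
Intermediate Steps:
f(u) = √(-2 + u)
l = -8 (l = -4 - 4 = -8)
S(g) = 4*g² (S(g) = (2*g)*(2*g) = 4*g²)
f(5)*(67/(-5) + S(l)) = √(-2 + 5)*(67/(-5) + 4*(-8)²) = √3*(67*(-⅕) + 4*64) = √3*(-67/5 + 256) = √3*(1213/5) = 1213*√3/5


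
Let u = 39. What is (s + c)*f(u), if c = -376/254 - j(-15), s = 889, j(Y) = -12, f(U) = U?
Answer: 4455321/127 ≈ 35081.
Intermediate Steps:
c = 1336/127 (c = -376/254 - 1*(-12) = -376*1/254 + 12 = -188/127 + 12 = 1336/127 ≈ 10.520)
(s + c)*f(u) = (889 + 1336/127)*39 = (114239/127)*39 = 4455321/127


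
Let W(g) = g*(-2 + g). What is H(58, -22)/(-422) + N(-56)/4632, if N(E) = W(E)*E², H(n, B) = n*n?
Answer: 267674698/122169 ≈ 2191.0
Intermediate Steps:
H(n, B) = n²
N(E) = E³*(-2 + E) (N(E) = (E*(-2 + E))*E² = E³*(-2 + E))
H(58, -22)/(-422) + N(-56)/4632 = 58²/(-422) + ((-56)³*(-2 - 56))/4632 = 3364*(-1/422) - 175616*(-58)*(1/4632) = -1682/211 + 10185728*(1/4632) = -1682/211 + 1273216/579 = 267674698/122169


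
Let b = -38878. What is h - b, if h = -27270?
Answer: 11608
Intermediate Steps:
h - b = -27270 - 1*(-38878) = -27270 + 38878 = 11608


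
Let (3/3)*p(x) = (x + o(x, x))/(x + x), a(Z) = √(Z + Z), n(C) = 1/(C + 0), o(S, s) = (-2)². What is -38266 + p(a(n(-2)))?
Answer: -76531/2 - 2*I ≈ -38266.0 - 2.0*I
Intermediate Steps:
o(S, s) = 4
n(C) = 1/C
a(Z) = √2*√Z (a(Z) = √(2*Z) = √2*√Z)
p(x) = (4 + x)/(2*x) (p(x) = (x + 4)/(x + x) = (4 + x)/((2*x)) = (4 + x)*(1/(2*x)) = (4 + x)/(2*x))
-38266 + p(a(n(-2))) = -38266 + (4 + √2*√(1/(-2)))/(2*((√2*√(1/(-2))))) = -38266 + (4 + √2*√(-½))/(2*((√2*√(-½)))) = -38266 + (4 + √2*(I*√2/2))/(2*((√2*(I*√2/2)))) = -38266 + (4 + I)/(2*I) = -38266 + (-I)*(4 + I)/2 = -38266 - I*(4 + I)/2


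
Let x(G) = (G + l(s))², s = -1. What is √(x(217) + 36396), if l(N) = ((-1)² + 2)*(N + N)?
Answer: √80917 ≈ 284.46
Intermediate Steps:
l(N) = 6*N (l(N) = (1 + 2)*(2*N) = 3*(2*N) = 6*N)
x(G) = (-6 + G)² (x(G) = (G + 6*(-1))² = (G - 6)² = (-6 + G)²)
√(x(217) + 36396) = √((-6 + 217)² + 36396) = √(211² + 36396) = √(44521 + 36396) = √80917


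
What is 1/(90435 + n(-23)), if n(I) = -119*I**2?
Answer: 1/27484 ≈ 3.6385e-5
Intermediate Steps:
1/(90435 + n(-23)) = 1/(90435 - 119*(-23)**2) = 1/(90435 - 119*529) = 1/(90435 - 62951) = 1/27484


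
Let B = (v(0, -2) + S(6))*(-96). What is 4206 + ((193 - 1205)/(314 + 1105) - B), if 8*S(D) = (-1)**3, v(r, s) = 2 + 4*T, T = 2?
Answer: 664774/129 ≈ 5153.3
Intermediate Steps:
v(r, s) = 10 (v(r, s) = 2 + 4*2 = 2 + 8 = 10)
S(D) = -1/8 (S(D) = (1/8)*(-1)**3 = (1/8)*(-1) = -1/8)
B = -948 (B = (10 - 1/8)*(-96) = (79/8)*(-96) = -948)
4206 + ((193 - 1205)/(314 + 1105) - B) = 4206 + ((193 - 1205)/(314 + 1105) - 1*(-948)) = 4206 + (-1012/1419 + 948) = 4206 + (-1012*1/1419 + 948) = 4206 + (-92/129 + 948) = 4206 + 122200/129 = 664774/129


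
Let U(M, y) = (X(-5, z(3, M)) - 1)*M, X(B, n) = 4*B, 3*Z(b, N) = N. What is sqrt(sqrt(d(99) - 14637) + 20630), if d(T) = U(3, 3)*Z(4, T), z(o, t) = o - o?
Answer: sqrt(20630 + 2*I*sqrt(4179)) ≈ 143.63 + 0.4501*I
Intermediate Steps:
z(o, t) = 0
Z(b, N) = N/3
U(M, y) = -21*M (U(M, y) = (4*(-5) - 1)*M = (-20 - 1)*M = -21*M)
d(T) = -21*T (d(T) = (-21*3)*(T/3) = -21*T)
sqrt(sqrt(d(99) - 14637) + 20630) = sqrt(sqrt(-21*99 - 14637) + 20630) = sqrt(sqrt(-2079 - 14637) + 20630) = sqrt(sqrt(-16716) + 20630) = sqrt(2*I*sqrt(4179) + 20630) = sqrt(20630 + 2*I*sqrt(4179))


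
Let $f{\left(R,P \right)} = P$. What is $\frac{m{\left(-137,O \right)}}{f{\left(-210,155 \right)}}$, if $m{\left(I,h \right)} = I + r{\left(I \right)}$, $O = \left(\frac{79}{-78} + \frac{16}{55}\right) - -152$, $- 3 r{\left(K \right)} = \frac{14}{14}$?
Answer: $- \frac{412}{465} \approx -0.88602$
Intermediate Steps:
$r{\left(K \right)} = - \frac{1}{3}$ ($r{\left(K \right)} = - \frac{14 \cdot \frac{1}{14}}{3} = \left(- \frac{1}{3}\right) 1 = - \frac{1}{3}$)
$O = \frac{648983}{4290}$ ($O = \left(79 \left(- \frac{1}{78}\right) + 16 \cdot \frac{1}{55}\right) + 152 = \left(- \frac{79}{78} + \frac{16}{55}\right) + 152 = - \frac{3097}{4290} + 152 = \frac{648983}{4290} \approx 151.28$)
$m{\left(I,h \right)} = - \frac{1}{3} + I$ ($m{\left(I,h \right)} = I - \frac{1}{3} = - \frac{1}{3} + I$)
$\frac{m{\left(-137,O \right)}}{f{\left(-210,155 \right)}} = \frac{- \frac{1}{3} - 137}{155} = \left(- \frac{412}{3}\right) \frac{1}{155} = - \frac{412}{465}$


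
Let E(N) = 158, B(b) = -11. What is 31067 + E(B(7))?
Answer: 31225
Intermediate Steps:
31067 + E(B(7)) = 31067 + 158 = 31225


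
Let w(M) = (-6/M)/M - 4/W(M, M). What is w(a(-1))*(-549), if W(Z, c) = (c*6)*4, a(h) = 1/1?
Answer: 6771/2 ≈ 3385.5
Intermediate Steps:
a(h) = 1
W(Z, c) = 24*c (W(Z, c) = (6*c)*4 = 24*c)
w(M) = -6/M² - 1/(6*M) (w(M) = (-6/M)/M - 4*1/(24*M) = -6/M² - 1/(6*M))
w(a(-1))*(-549) = ((⅙)*(-36 - 1*1)/1²)*(-549) = ((⅙)*1*(-36 - 1))*(-549) = ((⅙)*1*(-37))*(-549) = -37/6*(-549) = 6771/2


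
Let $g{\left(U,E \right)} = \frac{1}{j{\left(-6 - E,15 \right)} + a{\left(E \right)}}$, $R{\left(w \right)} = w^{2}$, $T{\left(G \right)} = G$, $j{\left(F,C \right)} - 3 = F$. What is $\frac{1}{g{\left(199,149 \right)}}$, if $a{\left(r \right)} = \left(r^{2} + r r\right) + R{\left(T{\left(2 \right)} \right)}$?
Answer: $44254$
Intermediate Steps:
$j{\left(F,C \right)} = 3 + F$
$a{\left(r \right)} = 4 + 2 r^{2}$ ($a{\left(r \right)} = \left(r^{2} + r r\right) + 2^{2} = \left(r^{2} + r^{2}\right) + 4 = 2 r^{2} + 4 = 4 + 2 r^{2}$)
$g{\left(U,E \right)} = \frac{1}{1 - E + 2 E^{2}}$ ($g{\left(U,E \right)} = \frac{1}{\left(3 - \left(6 + E\right)\right) + \left(4 + 2 E^{2}\right)} = \frac{1}{\left(-3 - E\right) + \left(4 + 2 E^{2}\right)} = \frac{1}{1 - E + 2 E^{2}}$)
$\frac{1}{g{\left(199,149 \right)}} = \frac{1}{\frac{1}{1 - 149 + 2 \cdot 149^{2}}} = \frac{1}{\frac{1}{1 - 149 + 2 \cdot 22201}} = \frac{1}{\frac{1}{1 - 149 + 44402}} = \frac{1}{\frac{1}{44254}} = 44254$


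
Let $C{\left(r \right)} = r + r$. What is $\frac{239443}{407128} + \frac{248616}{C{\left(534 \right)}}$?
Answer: $\frac{8456188331}{36234392} \approx 233.37$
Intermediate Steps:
$C{\left(r \right)} = 2 r$
$\frac{239443}{407128} + \frac{248616}{C{\left(534 \right)}} = \frac{239443}{407128} + \frac{248616}{2 \cdot 534} = 239443 \cdot \frac{1}{407128} + \frac{248616}{1068} = \frac{239443}{407128} + 248616 \cdot \frac{1}{1068} = \frac{239443}{407128} + \frac{20718}{89} = \frac{8456188331}{36234392}$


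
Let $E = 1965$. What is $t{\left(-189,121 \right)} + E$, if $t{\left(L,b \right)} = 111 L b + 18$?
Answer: $-2536476$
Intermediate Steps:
$t{\left(L,b \right)} = 18 + 111 L b$ ($t{\left(L,b \right)} = 111 L b + 18 = 18 + 111 L b$)
$t{\left(-189,121 \right)} + E = \left(18 + 111 \left(-189\right) 121\right) + 1965 = \left(18 - 2538459\right) + 1965 = -2538441 + 1965 = -2536476$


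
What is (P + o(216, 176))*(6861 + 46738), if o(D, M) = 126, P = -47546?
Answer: -2541664580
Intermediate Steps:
(P + o(216, 176))*(6861 + 46738) = (-47546 + 126)*(6861 + 46738) = -47420*53599 = -2541664580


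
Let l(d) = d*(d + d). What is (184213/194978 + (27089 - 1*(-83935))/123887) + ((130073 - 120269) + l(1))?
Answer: 236910747233119/24155239486 ≈ 9807.8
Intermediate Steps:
l(d) = 2*d² (l(d) = d*(2*d) = 2*d²)
(184213/194978 + (27089 - 1*(-83935))/123887) + ((130073 - 120269) + l(1)) = (184213/194978 + (27089 - 1*(-83935))/123887) + ((130073 - 120269) + 2*1²) = (184213*(1/194978) + (27089 + 83935)*(1/123887)) + (9804 + 2*1) = (184213/194978 + 111024*(1/123887)) + (9804 + 2) = (184213/194978 + 111024/123887) + 9806 = 44468833403/24155239486 + 9806 = 236910747233119/24155239486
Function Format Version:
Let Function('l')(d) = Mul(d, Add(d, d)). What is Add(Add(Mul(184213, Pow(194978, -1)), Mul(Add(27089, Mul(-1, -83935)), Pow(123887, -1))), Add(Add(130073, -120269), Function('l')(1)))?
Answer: Rational(236910747233119, 24155239486) ≈ 9807.8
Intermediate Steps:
Function('l')(d) = Mul(2, Pow(d, 2)) (Function('l')(d) = Mul(d, Mul(2, d)) = Mul(2, Pow(d, 2)))
Add(Add(Mul(184213, Pow(194978, -1)), Mul(Add(27089, Mul(-1, -83935)), Pow(123887, -1))), Add(Add(130073, -120269), Function('l')(1))) = Add(Add(Mul(184213, Pow(194978, -1)), Mul(Add(27089, Mul(-1, -83935)), Pow(123887, -1))), Add(Add(130073, -120269), Mul(2, Pow(1, 2)))) = Add(Add(Mul(184213, Rational(1, 194978)), Mul(Add(27089, 83935), Rational(1, 123887))), Add(9804, Mul(2, 1))) = Add(Add(Rational(184213, 194978), Mul(111024, Rational(1, 123887))), Add(9804, 2)) = Add(Add(Rational(184213, 194978), Rational(111024, 123887)), 9806) = Add(Rational(44468833403, 24155239486), 9806) = Rational(236910747233119, 24155239486)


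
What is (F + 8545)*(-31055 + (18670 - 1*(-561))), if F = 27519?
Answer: -426420736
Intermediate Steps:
(F + 8545)*(-31055 + (18670 - 1*(-561))) = (27519 + 8545)*(-31055 + (18670 - 1*(-561))) = 36064*(-31055 + (18670 + 561)) = 36064*(-31055 + 19231) = 36064*(-11824) = -426420736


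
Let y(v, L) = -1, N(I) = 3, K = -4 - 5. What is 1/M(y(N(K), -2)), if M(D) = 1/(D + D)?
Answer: -2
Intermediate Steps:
K = -9
M(D) = 1/(2*D)
1/M(y(N(K), -2)) = 1/((½)/(-1)) = 1/((½)*(-1)) = 1/(-½) = -2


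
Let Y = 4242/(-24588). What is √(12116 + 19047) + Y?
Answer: -707/4098 + √31163 ≈ 176.36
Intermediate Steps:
Y = -707/4098 (Y = 4242*(-1/24588) = -707/4098 ≈ -0.17252)
√(12116 + 19047) + Y = √(12116 + 19047) - 707/4098 = √31163 - 707/4098 = -707/4098 + √31163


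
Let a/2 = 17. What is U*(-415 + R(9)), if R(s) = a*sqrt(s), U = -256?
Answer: 80128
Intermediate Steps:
a = 34 (a = 2*17 = 34)
R(s) = 34*sqrt(s)
U*(-415 + R(9)) = -256*(-415 + 34*sqrt(9)) = -256*(-415 + 34*3) = -256*(-415 + 102) = -256*(-313) = 80128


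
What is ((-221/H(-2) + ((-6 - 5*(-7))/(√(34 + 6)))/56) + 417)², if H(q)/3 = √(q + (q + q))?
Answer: (4203360 + 261*√10 + 123760*I*√6)²/101606400 ≈ 1.7305e+5 + 25087.0*I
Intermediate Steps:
H(q) = 3*√3*√q (H(q) = 3*√(q + (q + q)) = 3*√(q + 2*q) = 3*√(3*q) = 3*(√3*√q) = 3*√3*√q)
((-221/H(-2) + ((-6 - 5*(-7))/(√(34 + 6)))/56) + 417)² = ((-221*(-I*√6/18) + ((-6 - 5*(-7))/(√(34 + 6)))/56) + 417)² = ((-221*(-I*√6/18) + ((-6 + 35)/(√40))*(1/56)) + 417)² = ((-221*(-I*√6/18) + (29/((2*√10)))*(1/56)) + 417)² = ((-(-221)*I*√6/18 + (29*(√10/20))*(1/56)) + 417)² = ((221*I*√6/18 + (29*√10/20)*(1/56)) + 417)² = ((221*I*√6/18 + 29*√10/1120) + 417)² = ((29*√10/1120 + 221*I*√6/18) + 417)² = (417 + 29*√10/1120 + 221*I*√6/18)²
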